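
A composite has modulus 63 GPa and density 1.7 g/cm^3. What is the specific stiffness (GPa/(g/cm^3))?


Specific stiffness = E/rho = 63/1.7 = 37.1 GPa/(g/cm^3)

37.1 GPa/(g/cm^3)


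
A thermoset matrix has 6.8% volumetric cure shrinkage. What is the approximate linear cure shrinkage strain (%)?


Linear shrinkage ≈ vol_shrink/3 = 6.8/3 = 2.267%

2.267%


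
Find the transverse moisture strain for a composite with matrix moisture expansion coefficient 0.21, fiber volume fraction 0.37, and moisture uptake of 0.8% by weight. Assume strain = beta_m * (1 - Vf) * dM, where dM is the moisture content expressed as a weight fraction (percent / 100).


dM = 0.8/100 = 0.008
strain = beta_m * (1-Vf) * dM = 0.21 * 0.63 * 0.008 = 0.0010584

0.0010584


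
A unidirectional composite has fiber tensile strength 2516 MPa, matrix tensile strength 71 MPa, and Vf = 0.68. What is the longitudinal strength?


sigma_1 = sigma_f*Vf + sigma_m*(1-Vf) = 2516*0.68 + 71*0.32 = 1733.6 MPa

1733.6 MPa


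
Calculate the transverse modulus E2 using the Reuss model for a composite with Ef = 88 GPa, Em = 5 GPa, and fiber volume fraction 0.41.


1/E2 = Vf/Ef + (1-Vf)/Em = 0.41/88 + 0.59/5
E2 = 8.15 GPa

8.15 GPa


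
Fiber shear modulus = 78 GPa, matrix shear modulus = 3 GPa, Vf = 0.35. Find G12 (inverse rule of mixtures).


1/G12 = Vf/Gf + (1-Vf)/Gm = 0.35/78 + 0.65/3
G12 = 4.52 GPa

4.52 GPa


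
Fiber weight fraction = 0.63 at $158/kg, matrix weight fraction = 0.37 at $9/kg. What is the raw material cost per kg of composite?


Cost = cost_f*Wf + cost_m*Wm = 158*0.63 + 9*0.37 = $102.87/kg

$102.87/kg


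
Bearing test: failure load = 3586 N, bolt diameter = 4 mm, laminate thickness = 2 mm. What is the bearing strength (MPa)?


sigma_br = F/(d*h) = 3586/(4*2) = 448.3 MPa

448.3 MPa


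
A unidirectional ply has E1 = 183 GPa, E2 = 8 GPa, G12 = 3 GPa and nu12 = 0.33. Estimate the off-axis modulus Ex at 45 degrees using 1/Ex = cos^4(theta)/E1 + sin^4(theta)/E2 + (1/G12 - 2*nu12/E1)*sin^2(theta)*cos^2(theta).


cos^4(45) = 0.25, sin^4(45) = 0.25, sin^2(45)*cos^2(45) = 0.25
1/G12 - 2*nu12/E1 = 1/3 - 2*0.33/183 = 0.329727 GPa^-1
1/Ex = 0.25/183 + 0.25/8 + 0.329727*0.25 = 0.1150478 GPa^-1
Ex = 8.69 GPa

8.69 GPa


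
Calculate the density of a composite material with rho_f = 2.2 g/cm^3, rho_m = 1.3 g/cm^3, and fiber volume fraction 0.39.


rho_c = rho_f*Vf + rho_m*(1-Vf) = 2.2*0.39 + 1.3*0.61 = 1.651 g/cm^3

1.651 g/cm^3


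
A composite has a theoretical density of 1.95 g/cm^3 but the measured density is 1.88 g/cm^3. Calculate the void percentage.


Void% = (rho_theo - rho_actual)/rho_theo * 100 = (1.95 - 1.88)/1.95 * 100 = 3.59%

3.59%


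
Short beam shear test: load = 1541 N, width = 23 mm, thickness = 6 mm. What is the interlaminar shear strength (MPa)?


ILSS = 3F/(4bh) = 3*1541/(4*23*6) = 8.38 MPa

8.38 MPa


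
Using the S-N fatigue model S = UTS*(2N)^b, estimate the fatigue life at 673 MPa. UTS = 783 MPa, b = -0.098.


N = 0.5 * (S/UTS)^(1/b) = 0.5 * (673/783)^(1/-0.098) = 2.3434 cycles

2.3434 cycles


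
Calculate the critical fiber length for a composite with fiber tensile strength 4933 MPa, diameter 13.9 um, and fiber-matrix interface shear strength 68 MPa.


Lc = sigma_f * d / (2 * tau_i) = 4933 * 13.9 / (2 * 68) = 504.2 um

504.2 um


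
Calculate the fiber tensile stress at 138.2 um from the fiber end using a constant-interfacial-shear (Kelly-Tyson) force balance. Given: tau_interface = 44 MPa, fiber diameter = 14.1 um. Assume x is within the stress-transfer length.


Force balance: sigma_f * (pi*d^2/4) = tau * (pi*d) * x  ->  sigma_f = 4 * tau * x / d
sigma_f = 4 * 44 * 138.2 / 14.1 = 1725.0 MPa

1725.0 MPa


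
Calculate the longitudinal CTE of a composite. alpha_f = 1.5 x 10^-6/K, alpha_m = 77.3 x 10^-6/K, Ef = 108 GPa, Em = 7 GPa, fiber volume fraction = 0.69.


E1 = Ef*Vf + Em*(1-Vf) = 76.69
alpha_1 = (alpha_f*Ef*Vf + alpha_m*Em*(1-Vf))/E1 = 3.64 x 10^-6/K

3.64 x 10^-6/K


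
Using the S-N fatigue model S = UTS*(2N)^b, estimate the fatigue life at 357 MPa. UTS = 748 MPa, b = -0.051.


N = 0.5 * (S/UTS)^(1/b) = 0.5 * (357/748)^(1/-0.051) = 994635.0612 cycles

994635.0612 cycles


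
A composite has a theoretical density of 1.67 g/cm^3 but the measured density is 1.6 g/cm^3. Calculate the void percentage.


Void% = (rho_theo - rho_actual)/rho_theo * 100 = (1.67 - 1.6)/1.67 * 100 = 4.19%

4.19%


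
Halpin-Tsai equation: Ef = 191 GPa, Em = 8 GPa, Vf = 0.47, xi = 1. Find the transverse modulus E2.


eta = (Ef/Em - 1)/(Ef/Em + xi) = (23.875 - 1)/(23.875 + 1) = 0.9196
E2 = Em*(1+xi*eta*Vf)/(1-eta*Vf) = 20.18 GPa

20.18 GPa


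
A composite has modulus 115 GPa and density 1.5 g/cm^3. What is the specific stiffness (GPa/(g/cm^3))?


Specific stiffness = E/rho = 115/1.5 = 76.7 GPa/(g/cm^3)

76.7 GPa/(g/cm^3)


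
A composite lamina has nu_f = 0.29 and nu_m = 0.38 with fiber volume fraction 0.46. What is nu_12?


nu_12 = nu_f*Vf + nu_m*(1-Vf) = 0.29*0.46 + 0.38*0.54 = 0.3386

0.3386


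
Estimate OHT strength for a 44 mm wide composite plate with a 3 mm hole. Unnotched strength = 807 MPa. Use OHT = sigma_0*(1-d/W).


OHT = sigma_0*(1-d/W) = 807*(1-3/44) = 752.0 MPa

752.0 MPa


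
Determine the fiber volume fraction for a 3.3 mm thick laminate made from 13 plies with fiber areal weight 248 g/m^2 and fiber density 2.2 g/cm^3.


Vf = n * FAW / (rho_f * h * 1000) = 13 * 248 / (2.2 * 3.3 * 1000) = 0.4441

0.4441


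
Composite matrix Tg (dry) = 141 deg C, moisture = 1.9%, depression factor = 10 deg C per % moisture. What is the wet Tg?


Tg_wet = Tg_dry - k*moisture = 141 - 10*1.9 = 122.0 deg C

122.0 deg C


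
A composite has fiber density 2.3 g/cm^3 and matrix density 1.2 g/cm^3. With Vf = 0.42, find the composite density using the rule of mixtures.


rho_c = rho_f*Vf + rho_m*(1-Vf) = 2.3*0.42 + 1.2*0.58 = 1.662 g/cm^3

1.662 g/cm^3


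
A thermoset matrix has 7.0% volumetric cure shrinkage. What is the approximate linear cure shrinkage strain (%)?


Linear shrinkage ≈ vol_shrink/3 = 7.0/3 = 2.333%

2.333%


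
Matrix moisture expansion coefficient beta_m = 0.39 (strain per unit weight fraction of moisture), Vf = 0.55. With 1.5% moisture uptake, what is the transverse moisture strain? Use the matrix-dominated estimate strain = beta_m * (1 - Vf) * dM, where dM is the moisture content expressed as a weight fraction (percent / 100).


dM = 1.5/100 = 0.015
strain = beta_m * (1-Vf) * dM = 0.39 * 0.45 * 0.015 = 0.0026325

0.0026325


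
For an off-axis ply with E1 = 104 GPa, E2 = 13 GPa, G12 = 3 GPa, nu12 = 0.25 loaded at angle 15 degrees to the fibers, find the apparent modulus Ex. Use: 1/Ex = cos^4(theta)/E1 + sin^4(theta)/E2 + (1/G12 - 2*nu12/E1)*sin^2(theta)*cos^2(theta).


cos^4(15) = 0.870513, sin^4(15) = 0.004487, sin^2(15)*cos^2(15) = 0.0625
1/G12 - 2*nu12/E1 = 1/3 - 2*0.25/104 = 0.328526 GPa^-1
1/Ex = 0.870513/104 + 0.004487/13 + 0.328526*0.0625 = 0.0292483 GPa^-1
Ex = 34.19 GPa

34.19 GPa


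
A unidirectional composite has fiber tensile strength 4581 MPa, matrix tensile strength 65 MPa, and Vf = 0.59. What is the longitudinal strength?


sigma_1 = sigma_f*Vf + sigma_m*(1-Vf) = 4581*0.59 + 65*0.41 = 2729.4 MPa

2729.4 MPa


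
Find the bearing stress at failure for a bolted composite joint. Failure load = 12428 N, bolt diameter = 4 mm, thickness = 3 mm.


sigma_br = F/(d*h) = 12428/(4*3) = 1035.7 MPa

1035.7 MPa


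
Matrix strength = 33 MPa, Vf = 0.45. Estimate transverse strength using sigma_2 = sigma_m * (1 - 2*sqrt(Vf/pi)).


factor = 1 - 2*sqrt(0.45/pi) = 0.2431
sigma_2 = 33 * 0.2431 = 8.02 MPa

8.02 MPa


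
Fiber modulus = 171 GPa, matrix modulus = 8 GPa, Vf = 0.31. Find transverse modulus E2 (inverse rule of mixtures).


1/E2 = Vf/Ef + (1-Vf)/Em = 0.31/171 + 0.69/8
E2 = 11.36 GPa

11.36 GPa


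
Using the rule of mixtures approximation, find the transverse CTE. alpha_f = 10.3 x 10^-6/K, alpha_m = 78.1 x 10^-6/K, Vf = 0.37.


alpha_2 = alpha_f*Vf + alpha_m*(1-Vf) = 10.3*0.37 + 78.1*0.63 = 53.0 x 10^-6/K

53.0 x 10^-6/K


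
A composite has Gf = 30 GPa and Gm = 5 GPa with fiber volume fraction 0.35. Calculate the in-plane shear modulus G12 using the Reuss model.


1/G12 = Vf/Gf + (1-Vf)/Gm = 0.35/30 + 0.65/5
G12 = 7.06 GPa

7.06 GPa


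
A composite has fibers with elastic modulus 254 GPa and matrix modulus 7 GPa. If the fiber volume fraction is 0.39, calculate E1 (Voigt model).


E1 = Ef*Vf + Em*(1-Vf) = 254*0.39 + 7*0.61 = 103.33 GPa

103.33 GPa


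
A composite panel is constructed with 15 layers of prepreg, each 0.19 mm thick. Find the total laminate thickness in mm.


h = n * t_ply = 15 * 0.19 = 2.85 mm

2.85 mm


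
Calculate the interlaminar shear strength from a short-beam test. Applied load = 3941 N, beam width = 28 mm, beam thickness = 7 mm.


ILSS = 3F/(4bh) = 3*3941/(4*28*7) = 15.08 MPa

15.08 MPa


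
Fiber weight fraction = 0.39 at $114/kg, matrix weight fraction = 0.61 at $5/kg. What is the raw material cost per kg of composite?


Cost = cost_f*Wf + cost_m*Wm = 114*0.39 + 5*0.61 = $47.51/kg

$47.51/kg


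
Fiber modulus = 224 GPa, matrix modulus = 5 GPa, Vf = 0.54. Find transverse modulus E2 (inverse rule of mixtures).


1/E2 = Vf/Ef + (1-Vf)/Em = 0.54/224 + 0.46/5
E2 = 10.59 GPa

10.59 GPa


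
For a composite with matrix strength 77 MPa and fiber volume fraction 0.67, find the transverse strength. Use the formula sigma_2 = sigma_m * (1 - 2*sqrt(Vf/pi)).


factor = 1 - 2*sqrt(0.67/pi) = 0.0764
sigma_2 = 77 * 0.0764 = 5.88 MPa

5.88 MPa


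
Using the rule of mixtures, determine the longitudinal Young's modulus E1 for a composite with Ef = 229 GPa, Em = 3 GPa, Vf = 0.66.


E1 = Ef*Vf + Em*(1-Vf) = 229*0.66 + 3*0.34 = 152.16 GPa

152.16 GPa


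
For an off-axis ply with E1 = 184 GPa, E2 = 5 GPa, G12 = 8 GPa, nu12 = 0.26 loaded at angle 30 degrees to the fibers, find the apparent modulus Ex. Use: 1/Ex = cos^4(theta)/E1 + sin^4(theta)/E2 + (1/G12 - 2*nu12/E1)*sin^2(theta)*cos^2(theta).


cos^4(30) = 0.5625, sin^4(30) = 0.0625, sin^2(30)*cos^2(30) = 0.1875
1/G12 - 2*nu12/E1 = 1/8 - 2*0.26/184 = 0.122174 GPa^-1
1/Ex = 0.5625/184 + 0.0625/5 + 0.122174*0.1875 = 0.0384647 GPa^-1
Ex = 26.0 GPa

26.0 GPa


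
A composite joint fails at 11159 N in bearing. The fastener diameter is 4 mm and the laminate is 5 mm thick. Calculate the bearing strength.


sigma_br = F/(d*h) = 11159/(4*5) = 558.0 MPa

558.0 MPa


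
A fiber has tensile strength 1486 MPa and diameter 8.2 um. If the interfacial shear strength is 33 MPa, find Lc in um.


Lc = sigma_f * d / (2 * tau_i) = 1486 * 8.2 / (2 * 33) = 184.6 um

184.6 um


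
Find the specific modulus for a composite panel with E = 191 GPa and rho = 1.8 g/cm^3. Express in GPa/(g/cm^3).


Specific stiffness = E/rho = 191/1.8 = 106.1 GPa/(g/cm^3)

106.1 GPa/(g/cm^3)


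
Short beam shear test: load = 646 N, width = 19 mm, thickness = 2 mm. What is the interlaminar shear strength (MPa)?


ILSS = 3F/(4bh) = 3*646/(4*19*2) = 12.75 MPa

12.75 MPa


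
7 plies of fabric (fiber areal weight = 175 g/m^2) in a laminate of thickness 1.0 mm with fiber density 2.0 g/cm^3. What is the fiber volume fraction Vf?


Vf = n * FAW / (rho_f * h * 1000) = 7 * 175 / (2.0 * 1.0 * 1000) = 0.6125

0.6125


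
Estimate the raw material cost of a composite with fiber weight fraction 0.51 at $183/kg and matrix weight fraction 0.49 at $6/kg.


Cost = cost_f*Wf + cost_m*Wm = 183*0.51 + 6*0.49 = $96.27/kg

$96.27/kg


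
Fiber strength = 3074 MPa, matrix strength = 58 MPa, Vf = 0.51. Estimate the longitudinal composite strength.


sigma_1 = sigma_f*Vf + sigma_m*(1-Vf) = 3074*0.51 + 58*0.49 = 1596.2 MPa

1596.2 MPa


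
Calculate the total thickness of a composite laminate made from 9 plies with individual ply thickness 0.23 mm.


h = n * t_ply = 9 * 0.23 = 2.07 mm

2.07 mm


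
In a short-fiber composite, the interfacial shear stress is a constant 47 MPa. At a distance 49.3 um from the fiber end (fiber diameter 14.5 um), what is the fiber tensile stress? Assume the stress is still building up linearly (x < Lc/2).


Force balance: sigma_f * (pi*d^2/4) = tau * (pi*d) * x  ->  sigma_f = 4 * tau * x / d
sigma_f = 4 * 47 * 49.3 / 14.5 = 639.2 MPa

639.2 MPa


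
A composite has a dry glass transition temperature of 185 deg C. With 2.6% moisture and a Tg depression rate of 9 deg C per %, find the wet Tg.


Tg_wet = Tg_dry - k*moisture = 185 - 9*2.6 = 161.6 deg C

161.6 deg C


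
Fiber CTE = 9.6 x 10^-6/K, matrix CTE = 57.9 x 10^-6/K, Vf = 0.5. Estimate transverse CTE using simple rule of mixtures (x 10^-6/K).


alpha_2 = alpha_f*Vf + alpha_m*(1-Vf) = 9.6*0.5 + 57.9*0.5 = 33.8 x 10^-6/K

33.8 x 10^-6/K


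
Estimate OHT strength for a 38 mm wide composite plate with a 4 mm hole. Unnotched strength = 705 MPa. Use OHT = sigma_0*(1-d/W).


OHT = sigma_0*(1-d/W) = 705*(1-4/38) = 630.8 MPa

630.8 MPa


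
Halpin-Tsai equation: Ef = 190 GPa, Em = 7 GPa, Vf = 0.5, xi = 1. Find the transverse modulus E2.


eta = (Ef/Em - 1)/(Ef/Em + xi) = (27.1429 - 1)/(27.1429 + 1) = 0.9289
E2 = Em*(1+xi*eta*Vf)/(1-eta*Vf) = 19.14 GPa

19.14 GPa


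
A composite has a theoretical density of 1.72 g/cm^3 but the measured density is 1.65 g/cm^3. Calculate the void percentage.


Void% = (rho_theo - rho_actual)/rho_theo * 100 = (1.72 - 1.65)/1.72 * 100 = 4.07%

4.07%


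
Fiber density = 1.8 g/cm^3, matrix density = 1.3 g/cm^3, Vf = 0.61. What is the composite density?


rho_c = rho_f*Vf + rho_m*(1-Vf) = 1.8*0.61 + 1.3*0.39 = 1.605 g/cm^3

1.605 g/cm^3


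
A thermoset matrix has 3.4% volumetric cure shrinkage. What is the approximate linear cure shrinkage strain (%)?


Linear shrinkage ≈ vol_shrink/3 = 3.4/3 = 1.133%

1.133%


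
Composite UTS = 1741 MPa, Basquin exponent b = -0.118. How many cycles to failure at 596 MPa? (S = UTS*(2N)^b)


N = 0.5 * (S/UTS)^(1/b) = 0.5 * (596/1741)^(1/-0.118) = 4408.9002 cycles

4408.9002 cycles


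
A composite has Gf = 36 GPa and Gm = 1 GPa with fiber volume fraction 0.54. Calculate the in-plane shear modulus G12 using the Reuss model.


1/G12 = Vf/Gf + (1-Vf)/Gm = 0.54/36 + 0.46/1
G12 = 2.11 GPa

2.11 GPa


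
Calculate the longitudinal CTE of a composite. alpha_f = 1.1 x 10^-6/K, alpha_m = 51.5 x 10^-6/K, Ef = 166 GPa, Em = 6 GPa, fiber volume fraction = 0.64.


E1 = Ef*Vf + Em*(1-Vf) = 108.4
alpha_1 = (alpha_f*Ef*Vf + alpha_m*Em*(1-Vf))/E1 = 2.1 x 10^-6/K

2.1 x 10^-6/K


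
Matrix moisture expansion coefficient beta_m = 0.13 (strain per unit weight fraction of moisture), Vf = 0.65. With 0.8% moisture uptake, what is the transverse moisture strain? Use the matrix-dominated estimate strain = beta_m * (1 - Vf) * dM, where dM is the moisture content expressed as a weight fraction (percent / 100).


dM = 0.8/100 = 0.008
strain = beta_m * (1-Vf) * dM = 0.13 * 0.35 * 0.008 = 0.000364

0.000364


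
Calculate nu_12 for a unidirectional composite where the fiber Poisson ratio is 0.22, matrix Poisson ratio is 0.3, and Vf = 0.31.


nu_12 = nu_f*Vf + nu_m*(1-Vf) = 0.22*0.31 + 0.3*0.69 = 0.2752

0.2752


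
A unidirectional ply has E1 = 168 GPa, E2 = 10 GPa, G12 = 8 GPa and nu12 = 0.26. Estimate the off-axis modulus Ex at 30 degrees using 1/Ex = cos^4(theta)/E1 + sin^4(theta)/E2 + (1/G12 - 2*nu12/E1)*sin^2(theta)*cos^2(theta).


cos^4(30) = 0.5625, sin^4(30) = 0.0625, sin^2(30)*cos^2(30) = 0.1875
1/G12 - 2*nu12/E1 = 1/8 - 2*0.26/168 = 0.121905 GPa^-1
1/Ex = 0.5625/168 + 0.0625/10 + 0.121905*0.1875 = 0.0324554 GPa^-1
Ex = 30.81 GPa

30.81 GPa


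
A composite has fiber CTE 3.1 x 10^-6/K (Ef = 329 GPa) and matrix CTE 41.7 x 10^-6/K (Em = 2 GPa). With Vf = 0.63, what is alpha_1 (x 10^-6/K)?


E1 = Ef*Vf + Em*(1-Vf) = 208.01
alpha_1 = (alpha_f*Ef*Vf + alpha_m*Em*(1-Vf))/E1 = 3.24 x 10^-6/K

3.24 x 10^-6/K


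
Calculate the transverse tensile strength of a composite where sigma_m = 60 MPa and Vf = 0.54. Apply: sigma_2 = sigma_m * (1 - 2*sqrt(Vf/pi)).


factor = 1 - 2*sqrt(0.54/pi) = 0.1708
sigma_2 = 60 * 0.1708 = 10.25 MPa

10.25 MPa


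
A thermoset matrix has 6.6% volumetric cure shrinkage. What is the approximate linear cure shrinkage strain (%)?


Linear shrinkage ≈ vol_shrink/3 = 6.6/3 = 2.2%

2.2%


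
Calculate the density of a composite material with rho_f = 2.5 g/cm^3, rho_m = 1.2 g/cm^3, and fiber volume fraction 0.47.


rho_c = rho_f*Vf + rho_m*(1-Vf) = 2.5*0.47 + 1.2*0.53 = 1.811 g/cm^3

1.811 g/cm^3


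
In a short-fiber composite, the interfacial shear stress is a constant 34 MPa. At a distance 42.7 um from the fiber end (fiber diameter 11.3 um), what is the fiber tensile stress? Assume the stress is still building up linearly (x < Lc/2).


Force balance: sigma_f * (pi*d^2/4) = tau * (pi*d) * x  ->  sigma_f = 4 * tau * x / d
sigma_f = 4 * 34 * 42.7 / 11.3 = 513.9 MPa

513.9 MPa


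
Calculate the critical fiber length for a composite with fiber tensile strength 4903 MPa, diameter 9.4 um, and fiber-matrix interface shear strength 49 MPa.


Lc = sigma_f * d / (2 * tau_i) = 4903 * 9.4 / (2 * 49) = 470.3 um

470.3 um


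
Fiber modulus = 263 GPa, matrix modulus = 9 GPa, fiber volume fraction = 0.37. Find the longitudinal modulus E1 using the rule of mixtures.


E1 = Ef*Vf + Em*(1-Vf) = 263*0.37 + 9*0.63 = 102.98 GPa

102.98 GPa


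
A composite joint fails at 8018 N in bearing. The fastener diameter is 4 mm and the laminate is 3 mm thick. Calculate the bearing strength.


sigma_br = F/(d*h) = 8018/(4*3) = 668.2 MPa

668.2 MPa


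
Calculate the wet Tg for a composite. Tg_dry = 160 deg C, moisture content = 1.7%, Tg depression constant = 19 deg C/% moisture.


Tg_wet = Tg_dry - k*moisture = 160 - 19*1.7 = 127.7 deg C

127.7 deg C


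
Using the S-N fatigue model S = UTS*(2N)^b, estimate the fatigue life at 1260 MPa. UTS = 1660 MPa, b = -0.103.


N = 0.5 * (S/UTS)^(1/b) = 0.5 * (1260/1660)^(1/-0.103) = 7.2689 cycles

7.2689 cycles


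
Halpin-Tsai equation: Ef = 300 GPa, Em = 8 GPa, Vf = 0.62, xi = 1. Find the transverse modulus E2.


eta = (Ef/Em - 1)/(Ef/Em + xi) = (37.5 - 1)/(37.5 + 1) = 0.9481
E2 = Em*(1+xi*eta*Vf)/(1-eta*Vf) = 30.82 GPa

30.82 GPa


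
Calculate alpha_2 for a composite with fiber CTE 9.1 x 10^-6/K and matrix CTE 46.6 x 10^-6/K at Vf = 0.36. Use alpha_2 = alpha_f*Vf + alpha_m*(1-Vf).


alpha_2 = alpha_f*Vf + alpha_m*(1-Vf) = 9.1*0.36 + 46.6*0.64 = 33.1 x 10^-6/K

33.1 x 10^-6/K


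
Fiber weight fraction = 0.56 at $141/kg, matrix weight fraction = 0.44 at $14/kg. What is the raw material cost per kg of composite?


Cost = cost_f*Wf + cost_m*Wm = 141*0.56 + 14*0.44 = $85.12/kg

$85.12/kg


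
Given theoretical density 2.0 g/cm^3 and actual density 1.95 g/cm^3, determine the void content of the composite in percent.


Void% = (rho_theo - rho_actual)/rho_theo * 100 = (2.0 - 1.95)/2.0 * 100 = 2.5%

2.5%


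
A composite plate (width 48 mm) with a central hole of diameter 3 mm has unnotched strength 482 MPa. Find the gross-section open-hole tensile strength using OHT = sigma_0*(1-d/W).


OHT = sigma_0*(1-d/W) = 482*(1-3/48) = 451.9 MPa

451.9 MPa


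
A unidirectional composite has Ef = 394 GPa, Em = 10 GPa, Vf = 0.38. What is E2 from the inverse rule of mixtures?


1/E2 = Vf/Ef + (1-Vf)/Em = 0.38/394 + 0.62/10
E2 = 15.88 GPa

15.88 GPa


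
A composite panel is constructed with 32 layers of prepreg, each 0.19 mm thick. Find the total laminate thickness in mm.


h = n * t_ply = 32 * 0.19 = 6.08 mm

6.08 mm


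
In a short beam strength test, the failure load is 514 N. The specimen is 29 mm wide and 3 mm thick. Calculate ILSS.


ILSS = 3F/(4bh) = 3*514/(4*29*3) = 4.43 MPa

4.43 MPa


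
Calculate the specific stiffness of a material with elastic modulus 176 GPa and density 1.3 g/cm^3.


Specific stiffness = E/rho = 176/1.3 = 135.4 GPa/(g/cm^3)

135.4 GPa/(g/cm^3)


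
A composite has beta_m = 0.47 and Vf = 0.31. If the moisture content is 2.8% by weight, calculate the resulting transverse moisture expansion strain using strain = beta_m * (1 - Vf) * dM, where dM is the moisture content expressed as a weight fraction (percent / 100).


dM = 2.8/100 = 0.028
strain = beta_m * (1-Vf) * dM = 0.47 * 0.69 * 0.028 = 0.0090804

0.0090804


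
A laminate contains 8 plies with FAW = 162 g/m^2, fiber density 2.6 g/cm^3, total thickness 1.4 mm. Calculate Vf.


Vf = n * FAW / (rho_f * h * 1000) = 8 * 162 / (2.6 * 1.4 * 1000) = 0.356

0.356


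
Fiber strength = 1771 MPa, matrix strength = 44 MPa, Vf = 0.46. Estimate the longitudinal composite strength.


sigma_1 = sigma_f*Vf + sigma_m*(1-Vf) = 1771*0.46 + 44*0.54 = 838.4 MPa

838.4 MPa


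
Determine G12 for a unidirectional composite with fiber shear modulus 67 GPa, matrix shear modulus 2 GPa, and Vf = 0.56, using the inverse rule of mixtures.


1/G12 = Vf/Gf + (1-Vf)/Gm = 0.56/67 + 0.44/2
G12 = 4.38 GPa

4.38 GPa


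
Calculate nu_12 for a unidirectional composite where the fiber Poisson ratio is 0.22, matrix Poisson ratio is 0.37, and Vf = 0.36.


nu_12 = nu_f*Vf + nu_m*(1-Vf) = 0.22*0.36 + 0.37*0.64 = 0.316

0.316


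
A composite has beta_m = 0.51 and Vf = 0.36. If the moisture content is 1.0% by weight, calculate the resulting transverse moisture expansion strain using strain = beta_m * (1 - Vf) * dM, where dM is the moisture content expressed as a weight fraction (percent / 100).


dM = 1.0/100 = 0.01
strain = beta_m * (1-Vf) * dM = 0.51 * 0.64 * 0.01 = 0.003264

0.003264


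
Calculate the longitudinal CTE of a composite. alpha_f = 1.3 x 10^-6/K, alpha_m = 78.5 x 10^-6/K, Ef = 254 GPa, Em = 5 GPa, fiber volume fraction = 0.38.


E1 = Ef*Vf + Em*(1-Vf) = 99.62
alpha_1 = (alpha_f*Ef*Vf + alpha_m*Em*(1-Vf))/E1 = 3.7 x 10^-6/K

3.7 x 10^-6/K


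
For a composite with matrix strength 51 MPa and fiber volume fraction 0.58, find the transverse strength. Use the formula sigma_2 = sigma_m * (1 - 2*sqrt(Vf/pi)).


factor = 1 - 2*sqrt(0.58/pi) = 0.1407
sigma_2 = 51 * 0.1407 = 7.17 MPa

7.17 MPa


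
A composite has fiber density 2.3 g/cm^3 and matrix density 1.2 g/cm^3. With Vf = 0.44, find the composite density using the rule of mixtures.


rho_c = rho_f*Vf + rho_m*(1-Vf) = 2.3*0.44 + 1.2*0.56 = 1.684 g/cm^3

1.684 g/cm^3


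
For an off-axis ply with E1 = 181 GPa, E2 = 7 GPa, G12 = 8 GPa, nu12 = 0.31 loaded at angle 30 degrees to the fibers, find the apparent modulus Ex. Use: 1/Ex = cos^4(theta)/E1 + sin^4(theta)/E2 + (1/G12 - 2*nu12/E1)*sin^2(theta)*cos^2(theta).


cos^4(30) = 0.5625, sin^4(30) = 0.0625, sin^2(30)*cos^2(30) = 0.1875
1/G12 - 2*nu12/E1 = 1/8 - 2*0.31/181 = 0.121575 GPa^-1
1/Ex = 0.5625/181 + 0.0625/7 + 0.121575*0.1875 = 0.0348315 GPa^-1
Ex = 28.71 GPa

28.71 GPa


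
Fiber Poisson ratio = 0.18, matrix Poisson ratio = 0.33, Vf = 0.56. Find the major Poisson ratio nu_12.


nu_12 = nu_f*Vf + nu_m*(1-Vf) = 0.18*0.56 + 0.33*0.44 = 0.246

0.246


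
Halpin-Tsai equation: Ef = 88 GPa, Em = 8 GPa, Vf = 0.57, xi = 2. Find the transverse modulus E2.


eta = (Ef/Em - 1)/(Ef/Em + xi) = (11.0 - 1)/(11.0 + 2) = 0.7692
E2 = Em*(1+xi*eta*Vf)/(1-eta*Vf) = 26.74 GPa

26.74 GPa


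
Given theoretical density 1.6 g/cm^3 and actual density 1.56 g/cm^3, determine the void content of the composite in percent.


Void% = (rho_theo - rho_actual)/rho_theo * 100 = (1.6 - 1.56)/1.6 * 100 = 2.5%

2.5%


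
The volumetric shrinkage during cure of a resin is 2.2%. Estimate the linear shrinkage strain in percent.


Linear shrinkage ≈ vol_shrink/3 = 2.2/3 = 0.733%

0.733%


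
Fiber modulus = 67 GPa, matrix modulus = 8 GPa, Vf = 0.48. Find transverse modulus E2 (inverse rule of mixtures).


1/E2 = Vf/Ef + (1-Vf)/Em = 0.48/67 + 0.52/8
E2 = 13.86 GPa

13.86 GPa


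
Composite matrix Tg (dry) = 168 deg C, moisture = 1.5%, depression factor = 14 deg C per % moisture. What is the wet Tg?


Tg_wet = Tg_dry - k*moisture = 168 - 14*1.5 = 147.0 deg C

147.0 deg C


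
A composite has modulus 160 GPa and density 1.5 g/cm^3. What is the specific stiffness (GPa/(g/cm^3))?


Specific stiffness = E/rho = 160/1.5 = 106.7 GPa/(g/cm^3)

106.7 GPa/(g/cm^3)


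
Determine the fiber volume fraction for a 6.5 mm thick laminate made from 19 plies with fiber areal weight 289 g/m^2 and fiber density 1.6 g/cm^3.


Vf = n * FAW / (rho_f * h * 1000) = 19 * 289 / (1.6 * 6.5 * 1000) = 0.528

0.528


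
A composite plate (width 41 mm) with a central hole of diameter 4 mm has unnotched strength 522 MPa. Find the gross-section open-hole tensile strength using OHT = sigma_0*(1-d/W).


OHT = sigma_0*(1-d/W) = 522*(1-4/41) = 471.1 MPa

471.1 MPa


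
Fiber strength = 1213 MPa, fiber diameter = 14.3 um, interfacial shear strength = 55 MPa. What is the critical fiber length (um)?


Lc = sigma_f * d / (2 * tau_i) = 1213 * 14.3 / (2 * 55) = 157.7 um

157.7 um


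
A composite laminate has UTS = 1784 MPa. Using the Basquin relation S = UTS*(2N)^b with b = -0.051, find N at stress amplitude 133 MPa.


N = 0.5 * (S/UTS)^(1/b) = 0.5 * (133/1784)^(1/-0.051) = 6.4219e+21 cycles

6.4219e+21 cycles


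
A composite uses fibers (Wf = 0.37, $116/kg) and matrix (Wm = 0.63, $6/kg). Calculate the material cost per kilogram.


Cost = cost_f*Wf + cost_m*Wm = 116*0.37 + 6*0.63 = $46.7/kg

$46.7/kg


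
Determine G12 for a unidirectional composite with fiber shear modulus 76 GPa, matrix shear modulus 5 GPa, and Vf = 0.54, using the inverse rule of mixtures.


1/G12 = Vf/Gf + (1-Vf)/Gm = 0.54/76 + 0.46/5
G12 = 10.09 GPa

10.09 GPa


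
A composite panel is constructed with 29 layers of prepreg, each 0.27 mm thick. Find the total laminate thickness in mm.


h = n * t_ply = 29 * 0.27 = 7.83 mm

7.83 mm


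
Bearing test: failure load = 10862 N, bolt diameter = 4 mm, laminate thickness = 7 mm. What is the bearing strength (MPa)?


sigma_br = F/(d*h) = 10862/(4*7) = 387.9 MPa

387.9 MPa


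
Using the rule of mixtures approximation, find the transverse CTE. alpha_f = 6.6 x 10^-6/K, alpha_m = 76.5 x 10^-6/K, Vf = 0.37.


alpha_2 = alpha_f*Vf + alpha_m*(1-Vf) = 6.6*0.37 + 76.5*0.63 = 50.6 x 10^-6/K

50.6 x 10^-6/K


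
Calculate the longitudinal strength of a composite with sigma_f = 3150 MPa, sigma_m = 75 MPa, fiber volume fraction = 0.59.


sigma_1 = sigma_f*Vf + sigma_m*(1-Vf) = 3150*0.59 + 75*0.41 = 1889.3 MPa

1889.3 MPa


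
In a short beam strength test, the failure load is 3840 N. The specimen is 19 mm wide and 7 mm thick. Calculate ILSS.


ILSS = 3F/(4bh) = 3*3840/(4*19*7) = 21.65 MPa

21.65 MPa


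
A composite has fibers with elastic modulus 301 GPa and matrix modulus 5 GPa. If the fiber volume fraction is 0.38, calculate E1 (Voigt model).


E1 = Ef*Vf + Em*(1-Vf) = 301*0.38 + 5*0.62 = 117.48 GPa

117.48 GPa


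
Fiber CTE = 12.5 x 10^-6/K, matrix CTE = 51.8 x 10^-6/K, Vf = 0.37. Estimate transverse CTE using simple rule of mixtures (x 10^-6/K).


alpha_2 = alpha_f*Vf + alpha_m*(1-Vf) = 12.5*0.37 + 51.8*0.63 = 37.3 x 10^-6/K

37.3 x 10^-6/K


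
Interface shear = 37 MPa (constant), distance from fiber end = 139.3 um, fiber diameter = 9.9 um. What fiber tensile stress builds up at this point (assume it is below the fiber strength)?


Force balance: sigma_f * (pi*d^2/4) = tau * (pi*d) * x  ->  sigma_f = 4 * tau * x / d
sigma_f = 4 * 37 * 139.3 / 9.9 = 2082.5 MPa

2082.5 MPa


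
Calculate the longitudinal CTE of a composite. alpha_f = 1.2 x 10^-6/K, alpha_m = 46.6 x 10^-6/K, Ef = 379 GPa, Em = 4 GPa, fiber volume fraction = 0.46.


E1 = Ef*Vf + Em*(1-Vf) = 176.5
alpha_1 = (alpha_f*Ef*Vf + alpha_m*Em*(1-Vf))/E1 = 1.76 x 10^-6/K

1.76 x 10^-6/K


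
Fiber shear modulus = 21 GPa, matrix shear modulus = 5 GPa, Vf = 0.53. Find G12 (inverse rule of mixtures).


1/G12 = Vf/Gf + (1-Vf)/Gm = 0.53/21 + 0.47/5
G12 = 8.39 GPa

8.39 GPa


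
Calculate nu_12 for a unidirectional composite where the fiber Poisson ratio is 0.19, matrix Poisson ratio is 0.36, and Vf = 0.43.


nu_12 = nu_f*Vf + nu_m*(1-Vf) = 0.19*0.43 + 0.36*0.57 = 0.2869

0.2869


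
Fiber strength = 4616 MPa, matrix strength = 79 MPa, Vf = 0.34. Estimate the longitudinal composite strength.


sigma_1 = sigma_f*Vf + sigma_m*(1-Vf) = 4616*0.34 + 79*0.66 = 1621.6 MPa

1621.6 MPa


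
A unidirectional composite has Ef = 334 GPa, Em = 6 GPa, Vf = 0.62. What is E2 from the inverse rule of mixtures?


1/E2 = Vf/Ef + (1-Vf)/Em = 0.62/334 + 0.38/6
E2 = 15.34 GPa

15.34 GPa


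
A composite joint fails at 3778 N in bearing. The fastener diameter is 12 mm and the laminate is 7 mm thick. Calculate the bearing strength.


sigma_br = F/(d*h) = 3778/(12*7) = 45.0 MPa

45.0 MPa


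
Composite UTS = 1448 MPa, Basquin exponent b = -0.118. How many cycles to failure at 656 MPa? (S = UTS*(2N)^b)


N = 0.5 * (S/UTS)^(1/b) = 0.5 * (656/1448)^(1/-0.118) = 410.2776 cycles

410.2776 cycles


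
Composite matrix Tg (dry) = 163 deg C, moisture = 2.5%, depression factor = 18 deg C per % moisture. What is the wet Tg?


Tg_wet = Tg_dry - k*moisture = 163 - 18*2.5 = 118.0 deg C

118.0 deg C


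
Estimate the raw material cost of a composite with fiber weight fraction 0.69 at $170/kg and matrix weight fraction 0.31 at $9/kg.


Cost = cost_f*Wf + cost_m*Wm = 170*0.69 + 9*0.31 = $120.09/kg

$120.09/kg


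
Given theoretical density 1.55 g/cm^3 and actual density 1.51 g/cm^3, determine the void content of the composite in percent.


Void% = (rho_theo - rho_actual)/rho_theo * 100 = (1.55 - 1.51)/1.55 * 100 = 2.58%

2.58%


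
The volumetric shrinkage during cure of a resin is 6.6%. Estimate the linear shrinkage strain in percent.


Linear shrinkage ≈ vol_shrink/3 = 6.6/3 = 2.2%

2.2%


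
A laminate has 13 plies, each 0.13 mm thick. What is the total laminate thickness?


h = n * t_ply = 13 * 0.13 = 1.69 mm

1.69 mm


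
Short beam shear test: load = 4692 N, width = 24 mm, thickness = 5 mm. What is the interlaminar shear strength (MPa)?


ILSS = 3F/(4bh) = 3*4692/(4*24*5) = 29.33 MPa

29.33 MPa


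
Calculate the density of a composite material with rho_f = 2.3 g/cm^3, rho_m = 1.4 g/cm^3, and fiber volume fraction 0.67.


rho_c = rho_f*Vf + rho_m*(1-Vf) = 2.3*0.67 + 1.4*0.33 = 2.003 g/cm^3

2.003 g/cm^3


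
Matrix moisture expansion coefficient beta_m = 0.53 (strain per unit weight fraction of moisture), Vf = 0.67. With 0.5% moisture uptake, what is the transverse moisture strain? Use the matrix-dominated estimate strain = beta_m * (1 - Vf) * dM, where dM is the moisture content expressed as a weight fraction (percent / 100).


dM = 0.5/100 = 0.005
strain = beta_m * (1-Vf) * dM = 0.53 * 0.33 * 0.005 = 0.0008745

0.0008745


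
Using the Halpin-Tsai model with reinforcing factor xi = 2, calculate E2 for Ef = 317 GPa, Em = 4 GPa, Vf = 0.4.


eta = (Ef/Em - 1)/(Ef/Em + xi) = (79.25 - 1)/(79.25 + 2) = 0.9631
E2 = Em*(1+xi*eta*Vf)/(1-eta*Vf) = 11.52 GPa

11.52 GPa


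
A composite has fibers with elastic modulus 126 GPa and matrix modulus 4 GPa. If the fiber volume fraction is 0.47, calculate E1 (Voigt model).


E1 = Ef*Vf + Em*(1-Vf) = 126*0.47 + 4*0.53 = 61.34 GPa

61.34 GPa


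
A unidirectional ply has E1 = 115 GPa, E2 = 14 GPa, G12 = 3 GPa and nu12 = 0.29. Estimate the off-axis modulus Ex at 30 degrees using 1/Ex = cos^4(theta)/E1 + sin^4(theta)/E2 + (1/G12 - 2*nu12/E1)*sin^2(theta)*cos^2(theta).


cos^4(30) = 0.5625, sin^4(30) = 0.0625, sin^2(30)*cos^2(30) = 0.1875
1/G12 - 2*nu12/E1 = 1/3 - 2*0.29/115 = 0.32829 GPa^-1
1/Ex = 0.5625/115 + 0.0625/14 + 0.32829*0.1875 = 0.0709099 GPa^-1
Ex = 14.1 GPa

14.1 GPa


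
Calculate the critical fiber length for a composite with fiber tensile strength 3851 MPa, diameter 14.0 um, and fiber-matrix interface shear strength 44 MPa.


Lc = sigma_f * d / (2 * tau_i) = 3851 * 14.0 / (2 * 44) = 612.7 um

612.7 um


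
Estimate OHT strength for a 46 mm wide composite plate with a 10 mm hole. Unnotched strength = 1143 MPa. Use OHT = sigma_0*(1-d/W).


OHT = sigma_0*(1-d/W) = 1143*(1-10/46) = 894.5 MPa

894.5 MPa


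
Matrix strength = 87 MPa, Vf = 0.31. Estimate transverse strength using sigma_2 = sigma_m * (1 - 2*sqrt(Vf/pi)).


factor = 1 - 2*sqrt(0.31/pi) = 0.3717
sigma_2 = 87 * 0.3717 = 32.34 MPa

32.34 MPa


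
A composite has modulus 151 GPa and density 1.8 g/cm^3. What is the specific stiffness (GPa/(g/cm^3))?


Specific stiffness = E/rho = 151/1.8 = 83.9 GPa/(g/cm^3)

83.9 GPa/(g/cm^3)


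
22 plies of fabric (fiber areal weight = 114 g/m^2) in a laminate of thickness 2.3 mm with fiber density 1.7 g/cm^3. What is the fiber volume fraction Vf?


Vf = n * FAW / (rho_f * h * 1000) = 22 * 114 / (1.7 * 2.3 * 1000) = 0.6414

0.6414


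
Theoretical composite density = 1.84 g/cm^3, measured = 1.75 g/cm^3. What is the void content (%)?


Void% = (rho_theo - rho_actual)/rho_theo * 100 = (1.84 - 1.75)/1.84 * 100 = 4.89%

4.89%


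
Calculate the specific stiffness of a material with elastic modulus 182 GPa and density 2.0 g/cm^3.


Specific stiffness = E/rho = 182/2.0 = 91.0 GPa/(g/cm^3)

91.0 GPa/(g/cm^3)


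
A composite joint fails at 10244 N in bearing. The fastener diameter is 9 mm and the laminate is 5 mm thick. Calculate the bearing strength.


sigma_br = F/(d*h) = 10244/(9*5) = 227.6 MPa

227.6 MPa


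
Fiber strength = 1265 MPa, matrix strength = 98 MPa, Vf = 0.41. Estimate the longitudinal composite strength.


sigma_1 = sigma_f*Vf + sigma_m*(1-Vf) = 1265*0.41 + 98*0.59 = 576.5 MPa

576.5 MPa


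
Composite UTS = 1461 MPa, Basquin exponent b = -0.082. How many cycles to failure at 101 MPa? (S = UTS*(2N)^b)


N = 0.5 * (S/UTS)^(1/b) = 0.5 * (101/1461)^(1/-0.082) = 7.0684e+13 cycles

7.0684e+13 cycles


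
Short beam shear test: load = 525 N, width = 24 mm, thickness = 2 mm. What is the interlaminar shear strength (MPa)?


ILSS = 3F/(4bh) = 3*525/(4*24*2) = 8.2 MPa

8.2 MPa


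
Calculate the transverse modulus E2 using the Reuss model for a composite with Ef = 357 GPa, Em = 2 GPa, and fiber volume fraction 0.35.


1/E2 = Vf/Ef + (1-Vf)/Em = 0.35/357 + 0.65/2
E2 = 3.07 GPa

3.07 GPa


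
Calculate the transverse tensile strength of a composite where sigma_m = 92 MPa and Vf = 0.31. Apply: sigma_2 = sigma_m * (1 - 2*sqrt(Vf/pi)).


factor = 1 - 2*sqrt(0.31/pi) = 0.3717
sigma_2 = 92 * 0.3717 = 34.2 MPa

34.2 MPa


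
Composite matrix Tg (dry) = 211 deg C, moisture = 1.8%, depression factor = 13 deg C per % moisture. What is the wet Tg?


Tg_wet = Tg_dry - k*moisture = 211 - 13*1.8 = 187.6 deg C

187.6 deg C


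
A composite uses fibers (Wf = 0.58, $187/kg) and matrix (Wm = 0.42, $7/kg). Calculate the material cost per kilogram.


Cost = cost_f*Wf + cost_m*Wm = 187*0.58 + 7*0.42 = $111.4/kg

$111.4/kg


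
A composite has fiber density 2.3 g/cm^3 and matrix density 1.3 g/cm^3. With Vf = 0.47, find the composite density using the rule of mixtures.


rho_c = rho_f*Vf + rho_m*(1-Vf) = 2.3*0.47 + 1.3*0.53 = 1.77 g/cm^3

1.77 g/cm^3


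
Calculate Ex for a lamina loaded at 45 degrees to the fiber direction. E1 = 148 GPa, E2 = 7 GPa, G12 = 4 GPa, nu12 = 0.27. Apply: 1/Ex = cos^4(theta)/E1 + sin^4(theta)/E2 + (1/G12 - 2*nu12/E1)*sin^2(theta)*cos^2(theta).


cos^4(45) = 0.25, sin^4(45) = 0.25, sin^2(45)*cos^2(45) = 0.25
1/G12 - 2*nu12/E1 = 1/4 - 2*0.27/148 = 0.246351 GPa^-1
1/Ex = 0.25/148 + 0.25/7 + 0.246351*0.25 = 0.0989913 GPa^-1
Ex = 10.1 GPa

10.1 GPa


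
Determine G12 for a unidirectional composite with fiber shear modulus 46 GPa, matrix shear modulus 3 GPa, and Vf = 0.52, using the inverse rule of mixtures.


1/G12 = Vf/Gf + (1-Vf)/Gm = 0.52/46 + 0.48/3
G12 = 5.84 GPa

5.84 GPa


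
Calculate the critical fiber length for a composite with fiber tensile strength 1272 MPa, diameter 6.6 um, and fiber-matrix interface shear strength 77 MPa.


Lc = sigma_f * d / (2 * tau_i) = 1272 * 6.6 / (2 * 77) = 54.5 um

54.5 um


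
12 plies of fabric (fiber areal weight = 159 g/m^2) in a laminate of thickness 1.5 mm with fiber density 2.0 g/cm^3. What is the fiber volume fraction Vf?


Vf = n * FAW / (rho_f * h * 1000) = 12 * 159 / (2.0 * 1.5 * 1000) = 0.636

0.636


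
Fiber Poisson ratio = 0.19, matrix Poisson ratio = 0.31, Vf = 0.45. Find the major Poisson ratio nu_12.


nu_12 = nu_f*Vf + nu_m*(1-Vf) = 0.19*0.45 + 0.31*0.55 = 0.256

0.256


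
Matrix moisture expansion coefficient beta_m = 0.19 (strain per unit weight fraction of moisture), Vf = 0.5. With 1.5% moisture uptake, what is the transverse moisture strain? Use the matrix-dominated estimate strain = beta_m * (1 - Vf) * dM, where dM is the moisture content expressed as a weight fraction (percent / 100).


dM = 1.5/100 = 0.015
strain = beta_m * (1-Vf) * dM = 0.19 * 0.5 * 0.015 = 0.001425

0.001425


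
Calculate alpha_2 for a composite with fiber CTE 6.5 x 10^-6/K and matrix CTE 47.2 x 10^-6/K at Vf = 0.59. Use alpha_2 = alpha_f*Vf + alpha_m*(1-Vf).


alpha_2 = alpha_f*Vf + alpha_m*(1-Vf) = 6.5*0.59 + 47.2*0.41 = 23.2 x 10^-6/K

23.2 x 10^-6/K


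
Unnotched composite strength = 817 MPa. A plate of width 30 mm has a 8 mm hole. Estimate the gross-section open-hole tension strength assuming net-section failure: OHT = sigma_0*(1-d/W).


OHT = sigma_0*(1-d/W) = 817*(1-8/30) = 599.1 MPa

599.1 MPa


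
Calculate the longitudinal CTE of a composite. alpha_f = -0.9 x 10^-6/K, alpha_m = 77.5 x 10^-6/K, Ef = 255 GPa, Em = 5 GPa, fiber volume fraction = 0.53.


E1 = Ef*Vf + Em*(1-Vf) = 137.5
alpha_1 = (alpha_f*Ef*Vf + alpha_m*Em*(1-Vf))/E1 = 0.44 x 10^-6/K

0.44 x 10^-6/K


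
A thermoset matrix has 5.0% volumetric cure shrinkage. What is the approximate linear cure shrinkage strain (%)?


Linear shrinkage ≈ vol_shrink/3 = 5.0/3 = 1.667%

1.667%


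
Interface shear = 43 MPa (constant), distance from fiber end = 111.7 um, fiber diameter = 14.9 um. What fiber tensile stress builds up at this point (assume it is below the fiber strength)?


Force balance: sigma_f * (pi*d^2/4) = tau * (pi*d) * x  ->  sigma_f = 4 * tau * x / d
sigma_f = 4 * 43 * 111.7 / 14.9 = 1289.4 MPa

1289.4 MPa


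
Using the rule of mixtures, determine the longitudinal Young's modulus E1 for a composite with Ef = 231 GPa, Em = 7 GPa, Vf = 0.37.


E1 = Ef*Vf + Em*(1-Vf) = 231*0.37 + 7*0.63 = 89.88 GPa

89.88 GPa


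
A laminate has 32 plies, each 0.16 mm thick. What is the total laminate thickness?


h = n * t_ply = 32 * 0.16 = 5.12 mm

5.12 mm


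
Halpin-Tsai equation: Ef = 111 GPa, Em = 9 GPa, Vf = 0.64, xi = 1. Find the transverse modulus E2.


eta = (Ef/Em - 1)/(Ef/Em + xi) = (12.3333 - 1)/(12.3333 + 1) = 0.85
E2 = Em*(1+xi*eta*Vf)/(1-eta*Vf) = 30.47 GPa

30.47 GPa


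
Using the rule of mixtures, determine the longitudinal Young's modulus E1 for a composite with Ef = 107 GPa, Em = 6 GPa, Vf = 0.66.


E1 = Ef*Vf + Em*(1-Vf) = 107*0.66 + 6*0.34 = 72.66 GPa

72.66 GPa


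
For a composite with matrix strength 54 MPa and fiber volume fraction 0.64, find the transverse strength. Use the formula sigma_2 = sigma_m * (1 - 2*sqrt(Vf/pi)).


factor = 1 - 2*sqrt(0.64/pi) = 0.0973
sigma_2 = 54 * 0.0973 = 5.25 MPa

5.25 MPa


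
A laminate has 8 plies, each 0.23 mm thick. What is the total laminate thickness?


h = n * t_ply = 8 * 0.23 = 1.84 mm

1.84 mm


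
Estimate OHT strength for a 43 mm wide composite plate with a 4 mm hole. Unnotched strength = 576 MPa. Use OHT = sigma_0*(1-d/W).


OHT = sigma_0*(1-d/W) = 576*(1-4/43) = 522.4 MPa

522.4 MPa


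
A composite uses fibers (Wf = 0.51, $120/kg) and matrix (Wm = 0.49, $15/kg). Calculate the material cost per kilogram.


Cost = cost_f*Wf + cost_m*Wm = 120*0.51 + 15*0.49 = $68.55/kg

$68.55/kg
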